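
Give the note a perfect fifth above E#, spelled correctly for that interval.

E up a perfect fifth is B, so the target letter is B.
From E#, a perfect fifth is 7 semitones up: B#.

B#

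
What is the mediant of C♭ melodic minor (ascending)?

Ebb

Degree 3 takes the letter 2 steps above C, which is E.
In melodic minor (ascending), degree 3 sits 3 semitones above the tonic. Cb + 3 semitones is pitch class 2, spelled on E as Ebb.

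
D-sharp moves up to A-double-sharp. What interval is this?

augmented fifth

Counting letters D–E–F–G–A gives a fifth.
D#→A## = 8 semitones, 1 wider than the perfect fifth (7), so augmented.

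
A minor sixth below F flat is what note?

Ab

F down a major sixth is Ab, so the target letter is A.
From Fb, a minor sixth is 8 semitones down: Ab.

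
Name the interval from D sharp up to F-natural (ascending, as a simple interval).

diminished third

The letter names run D→F, a span of 2 letter steps, so the interval is some kind of third.
D# to F is 2 semitones. A major third is 4, so 2 makes it diminished.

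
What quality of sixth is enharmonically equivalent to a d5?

A diminished fifth spans 6 semitones.
A sixth spanning 6 semitones is doubly diminished (the major sixth is 9).

doubly diminished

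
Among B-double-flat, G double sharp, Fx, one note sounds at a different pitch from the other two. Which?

In 12-tone equal temperament, enharmonic equivalents share a pitch class. Bbb is pitch class 9; G## is pitch class 9; F## is pitch class 7.
Bbb and G## share pitch class 9, while F## is pitch class 7.

F##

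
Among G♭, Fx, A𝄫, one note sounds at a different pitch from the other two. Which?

In 12-tone equal temperament, enharmonic equivalents share a pitch class. Gb is pitch class 6; F## is pitch class 7; Abb is pitch class 7.
F## and Abb share pitch class 7, while Gb is pitch class 6.

Gb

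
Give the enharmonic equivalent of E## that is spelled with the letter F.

F#

E## is pitch class 6. The letter F alone is pitch class 5.
To reach pitch class 6 from F requires an offset of +1 semitone, i.e. sharp: F#.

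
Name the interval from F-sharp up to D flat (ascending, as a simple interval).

diminished sixth

Counting letters F–G–A–B–C–D gives a sixth.
F#→Db = 7 semitones, 2 narrower than the major sixth (9), so diminished.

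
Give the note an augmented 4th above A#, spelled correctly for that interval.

A fourth above A lands on the letter D.
An augmented fourth spans 6 semitones, so A# moves to pitch class 4. On the letter D that is D##.

D##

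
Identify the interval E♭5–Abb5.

The letter names run E→A, a span of 3 letter steps, so the interval is some kind of fourth.
Eb to Abb is 4 semitones. A perfect fourth is 5, so 4 makes it diminished.

diminished fourth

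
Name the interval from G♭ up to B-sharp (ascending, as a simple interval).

doubly augmented third

The letter names run G→B, a span of 2 letter steps, so the interval is some kind of third.
Gb to B# is 6 semitones. A major third is 4, so 6 makes it doubly augmented.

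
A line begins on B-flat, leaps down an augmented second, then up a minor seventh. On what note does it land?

An augmented second down from Bb is Abb (letter A, 3 semitones down).
A minor seventh up from Abb is Gbb (letter G, 10 semitones up).

Gbb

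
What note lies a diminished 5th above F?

Cb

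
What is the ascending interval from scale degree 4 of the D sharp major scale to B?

Scale degree 4 of D# major is G#.
G# up to B: letters G→B make it a third; 3 semitones makes it minor.

minor third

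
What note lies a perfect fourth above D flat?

A fourth above D lands on the letter G.
A perfect fourth spans 5 semitones, so Db moves to pitch class 6. On the letter G that is Gb.

Gb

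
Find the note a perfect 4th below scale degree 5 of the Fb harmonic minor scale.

Gb

Scale degree 5 of Fb harmonic minor is Cb.
A perfect fourth (5 semitones) below Cb lands on the letter G, giving Gb.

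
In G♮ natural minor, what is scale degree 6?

Degree 6 takes the letter 5 steps above G, which is E.
In natural minor, degree 6 sits 8 semitones above the tonic. G + 8 semitones is pitch class 3, spelled on E as Eb.

Eb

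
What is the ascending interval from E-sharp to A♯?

perfect fourth

The letter names run E→A, a span of 3 letter steps, so the interval is some kind of fourth.
E# to A# is 5 semitones. A perfect fourth is 5, so 5 makes it perfect.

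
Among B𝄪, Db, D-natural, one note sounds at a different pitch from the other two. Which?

D

In 12-tone equal temperament, enharmonic equivalents share a pitch class. B## is pitch class 1; Db is pitch class 1; D is pitch class 2.
B## and Db share pitch class 1, while D is pitch class 2.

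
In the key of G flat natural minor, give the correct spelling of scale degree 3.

Bbb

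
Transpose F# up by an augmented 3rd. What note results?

A third above F lands on the letter A.
An augmented third spans 5 semitones, so F# moves to pitch class 11. On the letter A that is A##.

A##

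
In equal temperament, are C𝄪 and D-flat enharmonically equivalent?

No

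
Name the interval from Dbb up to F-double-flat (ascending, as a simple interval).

The letter names run D→F, a span of 2 letter steps, so the interval is some kind of third.
Dbb to Fbb is 3 semitones. A major third is 4, so 3 makes it minor.

minor third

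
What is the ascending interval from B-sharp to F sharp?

diminished fifth

Counting letters B–C–D–E–F gives a fifth.
B#→F# = 6 semitones, 1 narrower than the perfect fifth (7), so diminished.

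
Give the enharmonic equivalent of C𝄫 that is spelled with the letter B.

Cbb is pitch class 10. The letter B alone is pitch class 11.
To reach pitch class 10 from B requires an offset of -1 semitone, i.e. flat: Bb.

Bb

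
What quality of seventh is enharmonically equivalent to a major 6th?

A major sixth spans 9 semitones.
A seventh spanning 9 semitones is diminished (the major seventh is 11).

diminished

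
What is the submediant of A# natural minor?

The A# natural minor scale runs A# B# C# D# E# F# G#.
Degree 6 is F#.

F#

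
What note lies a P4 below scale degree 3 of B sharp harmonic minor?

A#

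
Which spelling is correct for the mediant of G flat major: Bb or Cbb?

Bb

Each scale degree takes a distinct letter name. Degree 3 of a scale on G must use the letter B.
Bb and Cbb are enharmonically the same pitch, but only Bb uses the letter B, so it is the correct spelling here.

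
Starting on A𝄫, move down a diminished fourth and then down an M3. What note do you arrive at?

Cb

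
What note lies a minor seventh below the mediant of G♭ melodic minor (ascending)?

Cb

The mediant of Gb melodic minor (ascending) is Bbb.
A minor seventh (10 semitones) below Bbb lands on the letter C, giving Cb.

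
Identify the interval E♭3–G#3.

augmented third

Counting letters E–F–G gives a third.
Eb→G# = 5 semitones, 1 wider than the major third (4), so augmented.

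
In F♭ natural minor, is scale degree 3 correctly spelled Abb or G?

Each scale degree takes a distinct letter name. Degree 3 of a scale on F must use the letter A.
Abb and G are enharmonically the same pitch, but only Abb uses the letter A, so it is the correct spelling here.

Abb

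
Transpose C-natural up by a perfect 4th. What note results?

C up a perfect fourth is F, so the target letter is F.
From C, a perfect fourth is 5 semitones up: F.

F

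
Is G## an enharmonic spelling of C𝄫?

No

Two spellings are enharmonically equivalent only if they share a pitch class.
Here G## → 9, Cbb → 10; 9 ≠ 10, so they are not.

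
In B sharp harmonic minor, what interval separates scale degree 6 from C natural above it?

diminished fourth

Scale degree 6 of B# harmonic minor is G#.
G# up to C: letters G→C make it a fourth; 4 semitones makes it diminished.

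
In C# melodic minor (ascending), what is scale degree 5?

The C# melodic minor (ascending) scale runs C# D# E F# G# A# B#.
Degree 5 is G#.

G#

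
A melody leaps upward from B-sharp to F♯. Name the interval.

diminished fifth

Counting letters B–C–D–E–F gives a fifth.
B#→F# = 6 semitones, 1 narrower than the perfect fifth (7), so diminished.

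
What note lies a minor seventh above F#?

E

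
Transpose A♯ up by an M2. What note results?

A up a major second is B, so the target letter is B.
From A#, a major second is 2 semitones up: B#.

B#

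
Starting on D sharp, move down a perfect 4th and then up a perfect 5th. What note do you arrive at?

A perfect fourth down from D# is A# (letter A, 5 semitones down).
A perfect fifth up from A# is E# (letter E, 7 semitones up).

E#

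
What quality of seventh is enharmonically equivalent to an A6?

An augmented sixth spans 10 semitones.
A seventh spanning 10 semitones is minor (the major seventh is 11).

minor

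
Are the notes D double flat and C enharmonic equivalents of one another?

Yes

Dbb = pitch class 0 and C = pitch class 0 — the same pitch class, so they are enharmonic equivalents.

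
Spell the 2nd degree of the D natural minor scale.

E

The D natural minor scale runs D E F G A Bb C.
Degree 2 is E.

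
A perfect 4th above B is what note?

A fourth above B lands on the letter E.
A perfect fourth spans 5 semitones, so B moves to pitch class 4. On the letter E that is E.

E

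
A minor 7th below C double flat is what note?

A seventh below C lands on the letter D.
A minor seventh spans 10 semitones, so Cbb moves to pitch class 0. On the letter D that is Dbb.

Dbb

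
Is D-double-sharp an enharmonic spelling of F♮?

Two spellings are enharmonically equivalent only if they share a pitch class.
Here D## → 4, F → 5; 4 ≠ 5, so they are not.

No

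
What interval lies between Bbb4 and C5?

Counting letters B–C gives a second.
Bbb→C = 3 semitones, 1 wider than the major second (2), so augmented.

augmented second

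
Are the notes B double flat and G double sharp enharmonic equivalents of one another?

Bbb is pitch class 9; G## is pitch class 9.
All spellings map to pitch class 9, so they are enharmonically equivalent.

Yes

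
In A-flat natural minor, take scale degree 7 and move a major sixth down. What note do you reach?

Scale degree 7 of Ab natural minor is Gb.
A major sixth (9 semitones) below Gb lands on the letter B, giving Bbb.

Bbb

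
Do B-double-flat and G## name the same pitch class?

Bbb is pitch class 9; G## is pitch class 9.
All spellings map to pitch class 9, so they are enharmonically equivalent.

Yes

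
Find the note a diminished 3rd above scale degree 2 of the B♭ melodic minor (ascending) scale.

Ebb

Scale degree 2 of Bb melodic minor (ascending) is C.
A diminished third (2 semitones) above C lands on the letter E, giving Ebb.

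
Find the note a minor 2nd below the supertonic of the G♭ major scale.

The supertonic of Gb major is Ab.
A minor second (1 semitone) below Ab lands on the letter G, giving G.

G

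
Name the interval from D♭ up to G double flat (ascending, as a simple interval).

diminished fourth

Counting letters D–E–F–G gives a fourth.
Db→Gbb = 4 semitones, 1 narrower than the perfect fourth (5), so diminished.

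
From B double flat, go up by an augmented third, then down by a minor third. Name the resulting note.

B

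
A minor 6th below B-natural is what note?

B down a major sixth is D, so the target letter is D.
From B, a minor sixth is 8 semitones down: D#.

D#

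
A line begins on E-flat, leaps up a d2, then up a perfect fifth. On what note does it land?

A diminished second up from Eb is Fbb (letter F, 0 semitones up).
A perfect fifth up from Fbb is Cbb (letter C, 7 semitones up).

Cbb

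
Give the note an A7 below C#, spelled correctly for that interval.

Db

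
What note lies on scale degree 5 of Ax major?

E##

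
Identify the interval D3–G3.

The letter names run D→G, a span of 3 letter steps, so the interval is some kind of fourth.
D to G is 5 semitones. A perfect fourth is 5, so 5 makes it perfect.

perfect fourth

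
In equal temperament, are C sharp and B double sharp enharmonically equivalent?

Yes

C# = pitch class 1 and B## = pitch class 1 — the same pitch class, so they are enharmonic equivalents.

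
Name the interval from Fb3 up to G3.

augmented second

The letter names run F→G, a span of 1 letter step, so the interval is some kind of second.
Fb to G is 3 semitones. A major second is 2, so 3 makes it augmented.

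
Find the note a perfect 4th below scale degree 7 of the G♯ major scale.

Scale degree 7 of G# major is F##.
A perfect fourth (5 semitones) below F## lands on the letter C, giving C##.

C##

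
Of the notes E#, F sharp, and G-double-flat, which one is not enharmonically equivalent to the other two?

F#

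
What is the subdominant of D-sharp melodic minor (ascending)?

Degree 4 takes the letter 3 steps above D, which is G.
In melodic minor (ascending), degree 4 sits 5 semitones above the tonic. D# + 5 semitones is pitch class 8, spelled on G as G#.

G#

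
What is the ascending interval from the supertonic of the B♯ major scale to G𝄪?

The supertonic of B# major is C##.
C## up to G##: letters C→G make it a fifth; 7 semitones makes it perfect.

perfect fifth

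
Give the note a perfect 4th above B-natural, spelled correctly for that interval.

B up a perfect fourth is E, so the target letter is E.
From B, a perfect fourth is 5 semitones up: E.

E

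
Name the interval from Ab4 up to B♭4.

major second

Counting letters A–B gives a second.
Ab→Bb = 2 semitones, exactly the major second.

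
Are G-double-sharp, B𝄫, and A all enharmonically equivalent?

Yes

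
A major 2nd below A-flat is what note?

Gb

A down a major second is G, so the target letter is G.
From Ab, a major second is 2 semitones down: Gb.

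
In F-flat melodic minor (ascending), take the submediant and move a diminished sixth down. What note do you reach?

The submediant of Fb melodic minor (ascending) is Db.
A diminished sixth (7 semitones) below Db lands on the letter F, giving F#.

F#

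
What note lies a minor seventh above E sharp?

D#

E up a major seventh is D#, so the target letter is D.
From E#, a minor seventh is 10 semitones up: D#.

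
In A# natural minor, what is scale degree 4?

The A# natural minor scale runs A# B# C# D# E# F# G#.
Degree 4 is D#.

D#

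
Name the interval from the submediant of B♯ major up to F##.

minor seventh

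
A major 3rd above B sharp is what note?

D##

B up a major third is D#, so the target letter is D.
From B#, a major third is 4 semitones up: D##.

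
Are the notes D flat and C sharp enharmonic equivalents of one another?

Yes

Db is pitch class 1; C# is pitch class 1.
All spellings map to pitch class 1, so they are enharmonically equivalent.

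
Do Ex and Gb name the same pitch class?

Yes

E## is pitch class 6; Gb is pitch class 6.
All spellings map to pitch class 6, so they are enharmonically equivalent.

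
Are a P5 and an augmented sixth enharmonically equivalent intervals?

A perfect fifth spans 7 semitones; an augmented sixth spans 10.
The spans differ, so they are not enharmonic equivalents.

No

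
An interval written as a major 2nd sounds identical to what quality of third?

A major second spans 2 semitones.
A third spanning 2 semitones is diminished (the major third is 4).

diminished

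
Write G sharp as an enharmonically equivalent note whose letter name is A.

G# is pitch class 8. The letter A alone is pitch class 9.
To reach pitch class 8 from A requires an offset of -1 semitone, i.e. flat: Ab.

Ab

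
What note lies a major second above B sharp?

C##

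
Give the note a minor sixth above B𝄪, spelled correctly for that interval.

G##

A sixth above B lands on the letter G.
A minor sixth spans 8 semitones, so B## moves to pitch class 9. On the letter G that is G##.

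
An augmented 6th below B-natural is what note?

Db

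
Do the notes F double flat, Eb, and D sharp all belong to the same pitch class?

Yes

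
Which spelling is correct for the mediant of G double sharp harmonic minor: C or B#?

B#

Each scale degree takes a distinct letter name. Degree 3 of a scale on G must use the letter B.
B# and C are enharmonically the same pitch, but only B# uses the letter B, so it is the correct spelling here.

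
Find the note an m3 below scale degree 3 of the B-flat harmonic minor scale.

Bb

Scale degree 3 of Bb harmonic minor is Db.
A minor third (3 semitones) below Db lands on the letter B, giving Bb.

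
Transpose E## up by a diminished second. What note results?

F#

E up a major second is F#, so the target letter is F.
From E##, a diminished second is 0 semitones up: F#.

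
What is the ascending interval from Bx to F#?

doubly diminished fifth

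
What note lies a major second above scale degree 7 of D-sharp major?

D##

Scale degree 7 of D# major is C##.
A major second (2 semitones) above C## lands on the letter D, giving D##.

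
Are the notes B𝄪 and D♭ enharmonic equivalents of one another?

B## = pitch class 1 and Db = pitch class 1 — the same pitch class, so they are enharmonic equivalents.

Yes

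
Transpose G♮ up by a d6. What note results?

A sixth above G lands on the letter E.
A diminished sixth spans 7 semitones, so G moves to pitch class 2. On the letter E that is Ebb.

Ebb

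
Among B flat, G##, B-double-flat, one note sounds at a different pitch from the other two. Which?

Bb

In 12-tone equal temperament, enharmonic equivalents share a pitch class. Bb is pitch class 10; G## is pitch class 9; Bbb is pitch class 9.
G## and Bbb share pitch class 9, while Bb is pitch class 10.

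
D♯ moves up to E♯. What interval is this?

The letter names run D→E, a span of 1 letter step, so the interval is some kind of second.
D# to E# is 2 semitones. A major second is 2, so 2 makes it major.

major second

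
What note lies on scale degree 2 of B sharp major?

C##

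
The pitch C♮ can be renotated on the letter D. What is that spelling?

Plain D sits 2 semitones above C, so on the letter D the same pitch needs a double flat: Dbb.

Dbb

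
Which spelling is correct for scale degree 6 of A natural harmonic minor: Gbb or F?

F

Each scale degree takes a distinct letter name. Degree 6 of a scale on A must use the letter F.
F and Gbb are enharmonically the same pitch, but only F uses the letter F, so it is the correct spelling here.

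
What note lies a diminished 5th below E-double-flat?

Ab

E down a perfect fifth is A, so the target letter is A.
From Ebb, a diminished fifth is 6 semitones down: Ab.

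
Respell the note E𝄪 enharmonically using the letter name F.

Plain F sits 1 semitone below E##, so on the letter F the same pitch needs a sharp: F#.

F#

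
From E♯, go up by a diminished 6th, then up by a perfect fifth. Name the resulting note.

G

A diminished sixth up from E# is C (letter C, 7 semitones up).
A perfect fifth up from C is G (letter G, 7 semitones up).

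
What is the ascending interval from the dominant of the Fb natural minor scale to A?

augmented sixth

The dominant of Fb natural minor is Cb.
Cb up to A: letters C→A make it a sixth; 10 semitones makes it augmented.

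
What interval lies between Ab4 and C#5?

augmented third

Counting letters A–B–C gives a third.
Ab→C# = 5 semitones, 1 wider than the major third (4), so augmented.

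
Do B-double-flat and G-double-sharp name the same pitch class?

Bbb is pitch class 9; G## is pitch class 9.
All spellings map to pitch class 9, so they are enharmonically equivalent.

Yes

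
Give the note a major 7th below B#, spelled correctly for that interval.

C#

A seventh below B lands on the letter C.
A major seventh spans 11 semitones, so B# moves to pitch class 1. On the letter C that is C#.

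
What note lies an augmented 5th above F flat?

C

F up a perfect fifth is C, so the target letter is C.
From Fb, an augmented fifth is 8 semitones up: C.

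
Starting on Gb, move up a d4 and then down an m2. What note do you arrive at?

Bbb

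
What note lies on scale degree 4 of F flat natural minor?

Degree 4 takes the letter 3 steps above F, which is B.
In natural minor, degree 4 sits 5 semitones above the tonic. Fb + 5 semitones is pitch class 9, spelled on B as Bbb.

Bbb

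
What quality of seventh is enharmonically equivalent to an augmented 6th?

An augmented sixth spans 10 semitones.
A seventh spanning 10 semitones is minor (the major seventh is 11).

minor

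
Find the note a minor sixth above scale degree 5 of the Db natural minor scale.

Fb

Scale degree 5 of Db natural minor is Ab.
A minor sixth (8 semitones) above Ab lands on the letter F, giving Fb.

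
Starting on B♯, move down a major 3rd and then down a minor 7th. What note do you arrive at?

A#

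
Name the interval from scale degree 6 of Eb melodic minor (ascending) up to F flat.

diminished fourth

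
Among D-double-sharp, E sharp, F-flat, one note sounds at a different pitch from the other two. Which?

E#

In 12-tone equal temperament, enharmonic equivalents share a pitch class. D## is pitch class 4; E# is pitch class 5; Fb is pitch class 4.
D## and Fb share pitch class 4, while E# is pitch class 5.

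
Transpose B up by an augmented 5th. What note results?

F##

A fifth above B lands on the letter F.
An augmented fifth spans 8 semitones, so B moves to pitch class 7. On the letter F that is F##.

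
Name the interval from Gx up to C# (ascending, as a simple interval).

diminished fourth

The letter names run G→C, a span of 3 letter steps, so the interval is some kind of fourth.
G## to C# is 4 semitones. A perfect fourth is 5, so 4 makes it diminished.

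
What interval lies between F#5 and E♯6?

major seventh

The letter names run F→E, a span of 6 letter steps, so the interval is some kind of seventh.
F# to E# is 11 semitones. A major seventh is 11, so 11 makes it major.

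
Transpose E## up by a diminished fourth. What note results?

A fourth above E lands on the letter A.
A diminished fourth spans 4 semitones, so E## moves to pitch class 10. On the letter A that is A#.

A#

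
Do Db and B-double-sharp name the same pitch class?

Yes

Db = pitch class 1 and B## = pitch class 1 — the same pitch class, so they are enharmonic equivalents.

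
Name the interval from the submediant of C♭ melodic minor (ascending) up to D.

The submediant of Cb melodic minor (ascending) is Ab.
Ab up to D: letters A→D make it a fourth; 6 semitones makes it augmented.

augmented fourth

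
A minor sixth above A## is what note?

F##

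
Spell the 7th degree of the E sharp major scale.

The E# major scale runs E# F## G## A# B# C## D##.
Degree 7 is D##.

D##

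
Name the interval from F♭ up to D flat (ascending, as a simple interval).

major sixth

Counting letters F–G–A–B–C–D gives a sixth.
Fb→Db = 9 semitones, exactly the major sixth.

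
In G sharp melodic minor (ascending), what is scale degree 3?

Degree 3 takes the letter 2 steps above G, which is B.
In melodic minor (ascending), degree 3 sits 3 semitones above the tonic. G# + 3 semitones is pitch class 11, spelled on B as B.

B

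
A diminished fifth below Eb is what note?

A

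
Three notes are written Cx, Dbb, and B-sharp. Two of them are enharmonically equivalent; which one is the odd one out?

C##

In 12-tone equal temperament, enharmonic equivalents share a pitch class. C## is pitch class 2; Dbb is pitch class 0; B# is pitch class 0.
Dbb and B# share pitch class 0, while C## is pitch class 2.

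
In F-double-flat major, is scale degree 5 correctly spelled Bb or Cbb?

Cbb

Each scale degree takes a distinct letter name. Degree 5 of a scale on F must use the letter C.
Cbb and Bb are enharmonically the same pitch, but only Cbb uses the letter C, so it is the correct spelling here.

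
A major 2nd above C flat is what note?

Db

A second above C lands on the letter D.
A major second spans 2 semitones, so Cb moves to pitch class 1. On the letter D that is Db.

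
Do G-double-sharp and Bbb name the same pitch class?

G## = pitch class 9 and Bbb = pitch class 9 — the same pitch class, so they are enharmonic equivalents.

Yes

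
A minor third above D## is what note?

F##

D up a major third is F#, so the target letter is F.
From D##, a minor third is 3 semitones up: F##.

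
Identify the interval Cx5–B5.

diminished seventh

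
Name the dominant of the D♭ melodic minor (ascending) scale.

The Db melodic minor (ascending) scale runs Db Eb Fb Gb Ab Bb C.
Degree 5 is Ab.

Ab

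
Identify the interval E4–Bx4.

doubly augmented fifth

Counting letters E–F–G–A–B gives a fifth.
E→B## = 9 semitones, 2 wider than the perfect fifth (7), so doubly augmented.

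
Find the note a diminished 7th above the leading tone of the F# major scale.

The leading tone of F# major is E#.
A diminished seventh (9 semitones) above E# lands on the letter D, giving D.

D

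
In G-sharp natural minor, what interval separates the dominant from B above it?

The dominant of G# natural minor is D#.
D# up to B: letters D→B make it a sixth; 8 semitones makes it minor.

minor sixth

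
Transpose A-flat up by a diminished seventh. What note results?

Gbb

A seventh above A lands on the letter G.
A diminished seventh spans 9 semitones, so Ab moves to pitch class 5. On the letter G that is Gbb.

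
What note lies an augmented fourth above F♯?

B#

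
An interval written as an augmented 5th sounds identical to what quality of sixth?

An augmented fifth spans 8 semitones.
A sixth spanning 8 semitones is minor (the major sixth is 9).

minor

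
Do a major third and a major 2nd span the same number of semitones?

No

A major third spans 4 semitones; a major second spans 2.
The spans differ, so they are not enharmonic equivalents.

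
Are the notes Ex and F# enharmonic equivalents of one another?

Yes

E## is pitch class 6; F# is pitch class 6.
All spellings map to pitch class 6, so they are enharmonically equivalent.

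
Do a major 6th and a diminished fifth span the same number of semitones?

No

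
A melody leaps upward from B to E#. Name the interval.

Counting letters B–C–D–E gives a fourth.
B→E# = 6 semitones, 1 wider than the perfect fourth (5), so augmented.

augmented fourth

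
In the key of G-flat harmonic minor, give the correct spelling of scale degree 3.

Bbb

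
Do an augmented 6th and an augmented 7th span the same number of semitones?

An augmented sixth spans 10 semitones; an augmented seventh spans 12.
The spans differ, so they are not enharmonic equivalents.

No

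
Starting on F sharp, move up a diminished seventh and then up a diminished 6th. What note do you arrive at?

A diminished seventh up from F# is Eb (letter E, 9 semitones up).
A diminished sixth up from Eb is Cbb (letter C, 7 semitones up).

Cbb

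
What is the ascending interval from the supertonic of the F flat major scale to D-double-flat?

diminished fifth

The supertonic of Fb major is Gb.
Gb up to Dbb: letters G→D make it a fifth; 6 semitones makes it diminished.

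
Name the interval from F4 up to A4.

major third

Counting letters F–G–A gives a third.
F→A = 4 semitones, exactly the major third.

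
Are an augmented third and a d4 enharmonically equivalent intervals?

No

An augmented third spans 5 semitones; a diminished fourth spans 4.
The spans differ, so they are not enharmonic equivalents.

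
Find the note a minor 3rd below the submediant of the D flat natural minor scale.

Gb

The submediant of Db natural minor is Bbb.
A minor third (3 semitones) below Bbb lands on the letter G, giving Gb.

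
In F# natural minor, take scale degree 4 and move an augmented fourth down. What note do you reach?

Scale degree 4 of F# natural minor is B.
An augmented fourth (6 semitones) below B lands on the letter F, giving F.

F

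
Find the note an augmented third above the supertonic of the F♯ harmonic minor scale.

B##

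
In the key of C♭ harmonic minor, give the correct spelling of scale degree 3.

Ebb

The Cb harmonic minor scale runs Cb Db Ebb Fb Gb Abb Bb.
Degree 3 is Ebb.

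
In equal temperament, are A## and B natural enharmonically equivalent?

A## = pitch class 11 and B = pitch class 11 — the same pitch class, so they are enharmonic equivalents.

Yes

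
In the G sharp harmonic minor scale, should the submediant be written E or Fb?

E

Each scale degree takes a distinct letter name. Degree 6 of a scale on G must use the letter E.
E and Fb are enharmonically the same pitch, but only E uses the letter E, so it is the correct spelling here.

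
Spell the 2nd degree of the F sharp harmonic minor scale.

The F# harmonic minor scale runs F# G# A B C# D E#.
Degree 2 is G#.

G#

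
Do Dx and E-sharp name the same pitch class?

No

Two spellings are enharmonically equivalent only if they share a pitch class.
Here D## → 4, E# → 5; 4 ≠ 5, so they are not.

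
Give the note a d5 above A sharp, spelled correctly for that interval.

A fifth above A lands on the letter E.
A diminished fifth spans 6 semitones, so A# moves to pitch class 4. On the letter E that is E.

E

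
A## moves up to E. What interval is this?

Counting letters A–B–C–D–E gives a fifth.
A##→E = 5 semitones, 2 narrower than the perfect fifth (7), so doubly diminished.

doubly diminished fifth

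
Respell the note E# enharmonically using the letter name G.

Plain G sits 2 semitones above E#, so on the letter G the same pitch needs a double flat: Gbb.

Gbb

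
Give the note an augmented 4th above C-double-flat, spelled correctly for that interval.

A fourth above C lands on the letter F.
An augmented fourth spans 6 semitones, so Cbb moves to pitch class 4. On the letter F that is Fb.

Fb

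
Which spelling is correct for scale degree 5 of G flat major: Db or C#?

Db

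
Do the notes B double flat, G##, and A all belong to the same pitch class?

Bbb = pitch class 9 and G## = pitch class 9 and A = pitch class 9 — the same pitch class, so they are enharmonic equivalents.

Yes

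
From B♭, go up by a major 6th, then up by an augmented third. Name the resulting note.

B#

A major sixth up from Bb is G (letter G, 9 semitones up).
An augmented third up from G is B# (letter B, 5 semitones up).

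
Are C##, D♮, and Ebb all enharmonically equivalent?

Yes

C## is pitch class 2; D is pitch class 2; Ebb is pitch class 2.
All spellings map to pitch class 2, so they are enharmonically equivalent.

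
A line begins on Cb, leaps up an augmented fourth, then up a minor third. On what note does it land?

An augmented fourth up from Cb is F (letter F, 6 semitones up).
A minor third up from F is Ab (letter A, 3 semitones up).

Ab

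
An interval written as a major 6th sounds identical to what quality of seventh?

A major sixth spans 9 semitones.
A seventh spanning 9 semitones is diminished (the major seventh is 11).

diminished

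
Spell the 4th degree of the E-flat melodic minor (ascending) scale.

Ab

The Eb melodic minor (ascending) scale runs Eb F Gb Ab Bb C D.
Degree 4 is Ab.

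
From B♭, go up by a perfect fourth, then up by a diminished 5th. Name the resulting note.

A perfect fourth up from Bb is Eb (letter E, 5 semitones up).
A diminished fifth up from Eb is Bbb (letter B, 6 semitones up).

Bbb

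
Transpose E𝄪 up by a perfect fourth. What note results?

A##

A fourth above E lands on the letter A.
A perfect fourth spans 5 semitones, so E## moves to pitch class 11. On the letter A that is A##.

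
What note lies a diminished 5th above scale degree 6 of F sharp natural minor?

Ab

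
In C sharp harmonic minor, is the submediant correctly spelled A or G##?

Each scale degree takes a distinct letter name. Degree 6 of a scale on C must use the letter A.
A and G## are enharmonically the same pitch, but only A uses the letter A, so it is the correct spelling here.

A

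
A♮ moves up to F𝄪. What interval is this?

The letter names run A→F, a span of 5 letter steps, so the interval is some kind of sixth.
A to F## is 10 semitones. A major sixth is 9, so 10 makes it augmented.

augmented sixth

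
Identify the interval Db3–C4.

The letter names run D→C, a span of 6 letter steps, so the interval is some kind of seventh.
Db to C is 11 semitones. A major seventh is 11, so 11 makes it major.

major seventh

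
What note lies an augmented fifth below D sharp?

D down a perfect fifth is G, so the target letter is G.
From D#, an augmented fifth is 8 semitones down: G.

G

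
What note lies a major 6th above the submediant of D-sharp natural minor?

The submediant of D# natural minor is B.
A major sixth (9 semitones) above B lands on the letter G, giving G#.

G#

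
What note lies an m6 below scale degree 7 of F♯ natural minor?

G#

Scale degree 7 of F# natural minor is E.
A minor sixth (8 semitones) below E lands on the letter G, giving G#.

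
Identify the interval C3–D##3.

doubly augmented second

The letter names run C→D, a span of 1 letter step, so the interval is some kind of second.
C to D## is 4 semitones. A major second is 2, so 4 makes it doubly augmented.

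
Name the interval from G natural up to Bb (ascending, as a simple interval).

minor third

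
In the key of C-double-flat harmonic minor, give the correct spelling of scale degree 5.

Degree 5 takes the letter 4 steps above C, which is G.
In harmonic minor, degree 5 sits 7 semitones above the tonic. Cbb + 7 semitones is pitch class 5, spelled on G as Gbb.

Gbb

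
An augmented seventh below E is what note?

Fb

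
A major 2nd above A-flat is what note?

A up a major second is B, so the target letter is B.
From Ab, a major second is 2 semitones up: Bb.

Bb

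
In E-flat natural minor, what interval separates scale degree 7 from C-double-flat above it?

diminished seventh

Scale degree 7 of Eb natural minor is Db.
Db up to Cbb: letters D→C make it a seventh; 9 semitones makes it diminished.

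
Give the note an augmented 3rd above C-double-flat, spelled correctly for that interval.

Eb

A third above C lands on the letter E.
An augmented third spans 5 semitones, so Cbb moves to pitch class 3. On the letter E that is Eb.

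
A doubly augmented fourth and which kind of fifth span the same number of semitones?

perfect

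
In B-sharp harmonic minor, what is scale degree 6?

G#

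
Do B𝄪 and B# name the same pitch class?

Two spellings are enharmonically equivalent only if they share a pitch class.
Here B## → 1, B# → 0; 0 ≠ 1, so they are not.

No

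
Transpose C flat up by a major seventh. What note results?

Bb

C up a major seventh is B, so the target letter is B.
From Cb, a major seventh is 11 semitones up: Bb.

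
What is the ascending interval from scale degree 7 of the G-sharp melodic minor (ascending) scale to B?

Scale degree 7 of G# melodic minor (ascending) is F##.
F## up to B: letters F→B make it a fourth; 4 semitones makes it diminished.

diminished fourth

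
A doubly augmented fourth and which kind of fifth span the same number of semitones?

perfect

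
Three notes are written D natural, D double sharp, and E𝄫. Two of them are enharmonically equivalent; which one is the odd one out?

In 12-tone equal temperament, enharmonic equivalents share a pitch class. D is pitch class 2; D## is pitch class 4; Ebb is pitch class 2.
D and Ebb share pitch class 2, while D## is pitch class 4.

D##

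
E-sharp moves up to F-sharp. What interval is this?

minor second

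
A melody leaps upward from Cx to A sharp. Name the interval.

minor sixth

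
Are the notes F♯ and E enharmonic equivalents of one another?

No

F# is pitch class 6; E is pitch class 4.
The pitch classes differ (6 vs. 4), so they are not enharmonic equivalents.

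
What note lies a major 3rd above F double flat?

A third above F lands on the letter A.
A major third spans 4 semitones, so Fbb moves to pitch class 7. On the letter A that is Abb.

Abb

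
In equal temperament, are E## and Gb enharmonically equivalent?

E## is pitch class 6; Gb is pitch class 6.
All spellings map to pitch class 6, so they are enharmonically equivalent.

Yes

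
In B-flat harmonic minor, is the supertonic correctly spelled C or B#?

Each scale degree takes a distinct letter name. Degree 2 of a scale on B must use the letter C.
C and B# are enharmonically the same pitch, but only C uses the letter C, so it is the correct spelling here.

C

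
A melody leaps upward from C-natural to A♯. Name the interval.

Counting letters C–D–E–F–G–A gives a sixth.
C→A# = 10 semitones, 1 wider than the major sixth (9), so augmented.

augmented sixth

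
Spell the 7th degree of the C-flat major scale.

Bb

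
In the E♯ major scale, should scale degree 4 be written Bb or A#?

Each scale degree takes a distinct letter name. Degree 4 of a scale on E must use the letter A.
A# and Bb are enharmonically the same pitch, but only A# uses the letter A, so it is the correct spelling here.

A#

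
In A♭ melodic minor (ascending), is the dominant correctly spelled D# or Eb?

Eb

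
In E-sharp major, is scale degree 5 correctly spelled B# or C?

Each scale degree takes a distinct letter name. Degree 5 of a scale on E must use the letter B.
B# and C are enharmonically the same pitch, but only B# uses the letter B, so it is the correct spelling here.

B#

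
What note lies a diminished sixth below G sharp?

B##

G down a major sixth is Bb, so the target letter is B.
From G#, a diminished sixth is 7 semitones down: B##.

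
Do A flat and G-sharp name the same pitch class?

Ab is pitch class 8; G# is pitch class 8.
All spellings map to pitch class 8, so they are enharmonically equivalent.

Yes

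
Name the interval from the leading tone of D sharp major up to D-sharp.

The leading tone of D# major is C##.
C## up to D#: letters C→D make it a second; 1 semitone makes it minor.

minor second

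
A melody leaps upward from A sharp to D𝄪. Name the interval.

augmented fourth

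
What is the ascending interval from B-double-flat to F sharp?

doubly augmented fifth

Counting letters B–C–D–E–F gives a fifth.
Bbb→F# = 9 semitones, 2 wider than the perfect fifth (7), so doubly augmented.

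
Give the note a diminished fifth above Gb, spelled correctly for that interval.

Dbb

A fifth above G lands on the letter D.
A diminished fifth spans 6 semitones, so Gb moves to pitch class 0. On the letter D that is Dbb.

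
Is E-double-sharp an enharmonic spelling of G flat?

E## is pitch class 6; Gb is pitch class 6.
All spellings map to pitch class 6, so they are enharmonically equivalent.

Yes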